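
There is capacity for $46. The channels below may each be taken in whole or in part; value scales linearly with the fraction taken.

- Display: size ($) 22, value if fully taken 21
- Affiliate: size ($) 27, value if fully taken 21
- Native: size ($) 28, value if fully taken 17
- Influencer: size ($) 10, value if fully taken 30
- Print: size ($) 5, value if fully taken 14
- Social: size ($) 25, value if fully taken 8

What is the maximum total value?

72

Best value per unit of size first: Influencer 30/10≈3, Print 14/5≈2.8, Display 21/22≈0.955, Affiliate 21/27≈0.778, Native 17/28≈0.607, Social 8/25≈0.32.
Influencer: take in full, 10 $ for value 30 ; 36 left.
Print: take in full, 5 $ for value 14 ; 31 left.
Display: take in full, 22 $ for value 21 ; 9 left.
Only 9 $ remain; take 9/27 of Affiliate for value 21×9/27 = 7.
Total value = 72.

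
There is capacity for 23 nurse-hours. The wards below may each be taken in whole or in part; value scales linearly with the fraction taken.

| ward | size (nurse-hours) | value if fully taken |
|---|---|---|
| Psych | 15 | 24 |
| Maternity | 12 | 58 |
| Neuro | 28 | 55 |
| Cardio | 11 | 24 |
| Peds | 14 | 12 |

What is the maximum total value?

82

Rank by value-to-size ratio: Maternity 58/12≈4.83, Cardio 24/11≈2.18, Neuro 55/28≈1.96, Psych 24/15≈1.6, Peds 12/14≈0.857.
Maternity: take in full, 12 nurse-hours for value 58 — 11 left.
Take all of Cardio (11 nurse-hours, value 24) — 0 nurse-hours left.
Total value = 82.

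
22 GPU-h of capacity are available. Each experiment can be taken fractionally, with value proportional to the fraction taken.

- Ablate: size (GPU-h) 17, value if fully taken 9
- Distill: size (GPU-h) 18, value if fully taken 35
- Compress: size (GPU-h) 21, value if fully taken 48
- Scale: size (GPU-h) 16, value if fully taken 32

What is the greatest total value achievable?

Sort by value density: Compress 48/21≈2.29, Scale 32/16≈2, Distill 35/18≈1.94, Ablate 9/17≈0.529.
Take all of Compress (21 GPU-h, value 48) — 1 GPU-h left.
Only 1 GPU-h remain; take 1/16 of Scale for value 32×1/16 = 2.
Total value = 50.

50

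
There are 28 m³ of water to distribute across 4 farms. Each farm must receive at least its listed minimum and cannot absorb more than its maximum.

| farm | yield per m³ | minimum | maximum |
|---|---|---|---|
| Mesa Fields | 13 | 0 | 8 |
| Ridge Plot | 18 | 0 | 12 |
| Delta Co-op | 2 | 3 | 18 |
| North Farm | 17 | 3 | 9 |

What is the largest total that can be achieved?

427

Meeting every minimum uses 0+0+3+3 = 6 m³, leaving 22.
Highest yield per m³ first: Ridge Plot 18 > North Farm 17 > Mesa Fields 13 > Delta Co-op 2.
Ridge Plot: +12 to 12 (cap) ; 10 left.
North Farm takes 6 more to reach its cap of 9 ; 4 left.
Mesa Fields: +4 (room for 8) → 4. Pool exhausted.
Total = 13×4 + 18×12 + 2×3 + 17×9 = 427.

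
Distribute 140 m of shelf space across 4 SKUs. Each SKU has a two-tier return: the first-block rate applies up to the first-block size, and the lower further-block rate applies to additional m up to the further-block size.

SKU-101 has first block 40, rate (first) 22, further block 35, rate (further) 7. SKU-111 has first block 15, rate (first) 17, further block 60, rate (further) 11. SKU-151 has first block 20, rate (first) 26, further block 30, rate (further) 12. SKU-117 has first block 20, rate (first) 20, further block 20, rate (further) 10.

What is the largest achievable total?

2580

Order all 8 blocks by rate: SKU-151/T1 26 > SKU-101/T1 22 > SKU-117/T1 20 > SKU-111/T1 17 > SKU-151/T2 12 > SKU-111/T2 11 > SKU-117/T2 10 > SKU-101/T2 7.
SKU-151/T1 (26): +20 ; 120 left.
SKU-101/T1 (22): +40 ; 80 left.
SKU-117 T1 at 20: fill all 20 ; 60 left.
SKU-111 T1 at 17: fill all 15 ; 45 left.
SKU-151/T2 (12): +30 ; 15 left.
15 remain; put them into SKU-111 T2 at 11.
Total = 26×20 + 22×40 + 20×20 + 17×15 + 12×30 + 11×15 = 2580.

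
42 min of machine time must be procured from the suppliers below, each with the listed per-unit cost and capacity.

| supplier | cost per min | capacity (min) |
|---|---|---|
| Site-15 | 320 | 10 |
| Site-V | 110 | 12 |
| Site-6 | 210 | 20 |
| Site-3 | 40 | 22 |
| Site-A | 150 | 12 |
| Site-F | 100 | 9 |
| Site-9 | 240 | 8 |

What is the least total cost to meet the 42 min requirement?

2990

Use suppliers in increasing cost order.
Site-3 at 40: take all 22 min — 20 still needed.
Site-F (100): use full 9 — 11 min to go.
Site-V (110): take the remaining 11 — done.
Site-A, Site-6, Site-9, Site-15: unused.
Cost = 22×40 + 9×100 + 11×110 = 2990.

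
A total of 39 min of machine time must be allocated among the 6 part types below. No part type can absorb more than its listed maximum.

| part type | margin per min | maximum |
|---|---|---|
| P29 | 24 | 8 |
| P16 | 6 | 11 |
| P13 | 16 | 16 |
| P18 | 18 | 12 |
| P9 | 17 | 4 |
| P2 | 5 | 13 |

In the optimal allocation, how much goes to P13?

15

Highest margin per min first: P29 24 > P18 18 > P9 17 > P13 16 > P16 6 > P2 5.
Give P29 8 to hit its cap of 8 → 31 left.
Give P18 12 to hit its cap of 12 → 19 left.
P9: +4 to 4 (cap) → 15 left.
P13: +15 (room for 16) → 15. Pool exhausted.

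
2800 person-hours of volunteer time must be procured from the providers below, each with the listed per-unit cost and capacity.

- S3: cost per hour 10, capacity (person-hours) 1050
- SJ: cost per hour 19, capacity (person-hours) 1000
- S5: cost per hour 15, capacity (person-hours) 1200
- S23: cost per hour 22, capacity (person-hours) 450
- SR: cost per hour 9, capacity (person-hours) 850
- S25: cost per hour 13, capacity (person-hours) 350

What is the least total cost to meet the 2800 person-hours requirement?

Fill from the cheapest provider first.
Take 850 from SR at 9 ; need 1950 more.
S3 (10): use full 1050 ; 900 person-hours to go.
Take 350 from S25 at 13 ; need 550 more.
Take 550 from S5 at 15 to finish.
SJ, S23: unused.
Cost = 850×9 + 1050×10 + 350×13 + 550×15 = 30950.

30950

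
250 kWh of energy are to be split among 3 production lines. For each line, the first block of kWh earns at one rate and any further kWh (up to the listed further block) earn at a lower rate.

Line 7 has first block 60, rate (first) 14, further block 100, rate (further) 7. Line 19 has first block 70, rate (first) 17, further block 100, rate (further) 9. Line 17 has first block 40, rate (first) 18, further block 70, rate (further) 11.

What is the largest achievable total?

Order all 6 blocks by rate: Line 17/first 18 > Line 19/first 17 > Line 7/first 14 > Line 17/second 11 > Line 19/second 9 > Line 7/second 7.
Fill Line 17 first block (40 at 18) → 210 left.
Line 19 first at 17: fill all 70 → 140 left.
Line 7 first at 14: fill all 60 → 80 left.
Fill Line 17 second block (70 at 11) → 10 left.
Line 19/second: +10 of 100 at 9; pool empty.
Total = 18×40 + 17×70 + 14×60 + 11×70 + 9×10 = 3610.

3610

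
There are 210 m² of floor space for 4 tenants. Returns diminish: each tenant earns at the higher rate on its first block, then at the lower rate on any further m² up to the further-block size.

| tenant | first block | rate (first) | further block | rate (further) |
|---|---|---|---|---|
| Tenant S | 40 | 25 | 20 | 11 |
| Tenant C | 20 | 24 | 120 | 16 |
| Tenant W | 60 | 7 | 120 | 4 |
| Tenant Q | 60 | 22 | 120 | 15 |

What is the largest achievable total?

4240

Rank every tier by rate: Tenant S/tier1 25 > Tenant C/tier1 24 > Tenant Q/tier1 22 > Tenant C/tier2 16 > Tenant Q/tier2 15 > Tenant S/tier2 11 > Tenant W/tier1 7 > Tenant W/tier2 4.
Tenant S/tier1 (25): +40 → 170 left.
Tenant C/tier1 (24): +20 → 150 left.
Tenant Q tier1 at 22: fill all 60 → 90 left.
90 remain; put them into Tenant C tier2 at 16.
Total = 25×40 + 24×20 + 22×60 + 16×90 = 4240.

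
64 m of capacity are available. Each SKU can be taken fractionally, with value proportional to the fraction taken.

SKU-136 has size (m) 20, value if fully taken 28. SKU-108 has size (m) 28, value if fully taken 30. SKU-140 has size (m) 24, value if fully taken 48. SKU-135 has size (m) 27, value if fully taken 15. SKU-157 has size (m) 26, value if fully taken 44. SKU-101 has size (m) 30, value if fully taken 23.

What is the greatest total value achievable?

Sort by value density: SKU-140 48/24≈2, SKU-157 44/26≈1.69, SKU-136 28/20≈1.4, SKU-108 30/28≈1.07, SKU-101 23/30≈0.767, SKU-135 15/27≈0.556.
Take all of SKU-140 (24 m, value 48) ; 40 m left.
Take all of SKU-157 (26 m, value 44) ; 14 m left.
Only 14 m remain; take 14/20 of SKU-136 for value 28×14/20 = 19.6.
Total value = 111.6.

111.6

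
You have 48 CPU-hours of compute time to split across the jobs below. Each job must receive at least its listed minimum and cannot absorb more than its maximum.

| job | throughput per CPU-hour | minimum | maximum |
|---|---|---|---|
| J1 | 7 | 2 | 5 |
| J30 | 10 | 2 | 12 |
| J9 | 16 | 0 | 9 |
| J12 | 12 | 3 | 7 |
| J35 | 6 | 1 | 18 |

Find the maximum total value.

Meeting every minimum uses 2+2+0+3+1 = 8 CPU-hours, leaving 40.
Highest throughput per CPU-hour first: J9 16 > J12 12 > J30 10 > J1 7 > J35 6.
Give J9 9 more to hit its cap of 9 ; 31 left.
J12: +4 to 7 (cap) ; 27 left.
Give J30 10 more to hit its cap of 12 ; 17 left.
J1 takes 3 more to reach its cap of 5 ; 14 left.
J35 has room for 17 more but only 14 remain, so it gets 15.
Total = 7×5 + 10×12 + 16×9 + 12×7 + 6×15 = 473.

473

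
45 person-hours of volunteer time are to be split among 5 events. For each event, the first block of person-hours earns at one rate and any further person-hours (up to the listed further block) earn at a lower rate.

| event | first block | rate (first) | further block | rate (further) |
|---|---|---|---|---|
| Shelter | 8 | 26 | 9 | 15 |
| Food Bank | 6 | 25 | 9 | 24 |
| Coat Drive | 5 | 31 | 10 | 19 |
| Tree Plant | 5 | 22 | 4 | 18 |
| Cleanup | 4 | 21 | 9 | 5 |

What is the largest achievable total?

1075

Rank every tier by rate: Coat Drive/first 31 > Shelter/first 26 > Food Bank/first 25 > Food Bank/second 24 > Tree Plant/first 22 > Cleanup/first 21 > Coat Drive/second 19 > Tree Plant/second 18 > Shelter/second 15 > Cleanup/second 5.
Fill Coat Drive first block (5 at 31) ; 40 left.
Shelter first at 26: fill all 8 ; 32 left.
Food Bank first at 25: fill all 6 ; 26 left.
Food Bank second at 24: fill all 9 ; 17 left.
Tree Plant/first (22): +5 ; 12 left.
Cleanup/first (21): +4 ; 8 left.
Coat Drive second at 19: only 8 left, fill 8.
Total = 31×5 + 26×8 + 25×6 + 24×9 + 22×5 + 21×4 + 19×8 = 1075.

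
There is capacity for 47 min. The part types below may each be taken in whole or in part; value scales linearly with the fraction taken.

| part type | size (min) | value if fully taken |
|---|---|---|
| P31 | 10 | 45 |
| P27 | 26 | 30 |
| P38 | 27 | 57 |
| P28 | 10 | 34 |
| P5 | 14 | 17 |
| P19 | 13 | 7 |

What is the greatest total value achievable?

136

Best value per unit of size first: P31 45/10≈4.5, P28 34/10≈3.4, P38 57/27≈2.11, P5 17/14≈1.21, P27 30/26≈1.15, P19 7/13≈0.538.
All 10 min of P31 fit (value 45) → 37 remain.
Take all of P28 (10 min, value 34) → 27 min left.
All 27 min of P38 fit (value 57) → 0 remain.
Total value = 136.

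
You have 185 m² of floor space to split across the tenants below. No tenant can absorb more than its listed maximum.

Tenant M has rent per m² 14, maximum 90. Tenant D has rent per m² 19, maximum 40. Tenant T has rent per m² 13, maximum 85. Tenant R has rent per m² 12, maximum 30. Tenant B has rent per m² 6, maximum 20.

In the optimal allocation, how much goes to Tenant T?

Order the tenants by rent per m²: Tenant D 19 > Tenant M 14 > Tenant T 13 > Tenant R 12 > Tenant B 6.
Give Tenant D 40 to hit its cap of 40 ; 145 left.
Tenant M: +90 to 90 (cap) ; 55 left.
Only 55 left; Tenant T takes them to reach 55.

55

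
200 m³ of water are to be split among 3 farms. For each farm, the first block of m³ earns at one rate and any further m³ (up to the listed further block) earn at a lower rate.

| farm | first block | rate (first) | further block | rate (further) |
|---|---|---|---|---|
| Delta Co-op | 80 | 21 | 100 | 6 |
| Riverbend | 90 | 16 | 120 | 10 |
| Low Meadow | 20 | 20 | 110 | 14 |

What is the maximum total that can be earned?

Treat each block as its own option and order by rate: Delta Co-op/first 21 > Low Meadow/first 20 > Riverbend/first 16 > Low Meadow/second 14 > Riverbend/second 10 > Delta Co-op/second 6.
Delta Co-op first at 21: fill all 80 → 120 left.
Low Meadow first at 20: fill all 20 → 100 left.
Riverbend first at 16: fill all 90 → 10 left.
Low Meadow second at 14: only 10 left, fill 10.
Total = 21×80 + 20×20 + 16×90 + 14×10 = 3660.

3660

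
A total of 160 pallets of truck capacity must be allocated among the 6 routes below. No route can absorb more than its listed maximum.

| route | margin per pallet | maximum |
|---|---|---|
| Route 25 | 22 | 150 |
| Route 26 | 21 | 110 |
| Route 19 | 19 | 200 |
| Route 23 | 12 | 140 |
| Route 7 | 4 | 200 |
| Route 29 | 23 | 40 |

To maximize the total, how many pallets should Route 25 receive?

120

Highest margin per pallet first: Route 29 23 > Route 25 22 > Route 26 21 > Route 19 19 > Route 23 12 > Route 7 4.
Route 29: +40 to 40 (cap) → 120 left.
Route 25: +120 (room for 150) → 120. Pool exhausted.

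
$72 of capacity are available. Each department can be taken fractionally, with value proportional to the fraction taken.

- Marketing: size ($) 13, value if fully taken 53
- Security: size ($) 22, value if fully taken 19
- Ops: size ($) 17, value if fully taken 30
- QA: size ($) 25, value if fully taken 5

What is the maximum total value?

Best value per unit of size first: Marketing 53/13≈4.08, Ops 30/17≈1.76, Security 19/22≈0.864, QA 5/25≈0.2.
Take all of Marketing (13 $, value 53) → 59 $ left.
All 17 $ of Ops fit (value 30) → 42 remain.
Take all of Security (22 $, value 19) → 20 $ left.
Fill the last 20 $ with part of QA: 20/25 of it earns 4.
Total value = 106.

106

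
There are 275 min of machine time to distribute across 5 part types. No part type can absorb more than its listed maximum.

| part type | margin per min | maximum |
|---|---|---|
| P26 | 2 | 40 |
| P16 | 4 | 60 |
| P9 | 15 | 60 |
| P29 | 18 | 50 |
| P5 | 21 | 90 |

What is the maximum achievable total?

Order the part types by margin per min: P5 21 > P29 18 > P9 15 > P16 4 > P26 2.
P5: +90 to 90 (cap) → 185 left.
P29: +50 to 50 (cap) → 135 left.
Give P9 60 to hit its cap of 60 → 75 left.
P16 takes 60 to reach its cap of 60 → 15 left.
Only 15 left; P26 takes them to reach 15.
Total = 2×15 + 4×60 + 15×60 + 18×50 + 21×90 = 3960.

3960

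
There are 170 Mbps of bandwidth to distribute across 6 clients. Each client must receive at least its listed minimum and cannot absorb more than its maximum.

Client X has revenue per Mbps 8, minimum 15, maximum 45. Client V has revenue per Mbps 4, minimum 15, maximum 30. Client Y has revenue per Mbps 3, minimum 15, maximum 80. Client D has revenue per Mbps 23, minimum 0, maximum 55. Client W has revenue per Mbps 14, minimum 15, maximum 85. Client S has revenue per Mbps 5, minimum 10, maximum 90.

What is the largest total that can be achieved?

2380

Meeting every minimum uses 15+15+15+0+15+10 = 70 Mbps, leaving 100.
Order the clients by revenue per Mbps: Client D 23 > Client W 14 > Client X 8 > Client S 5 > Client V 4 > Client Y 3.
Client D: +55 to 55 (cap) — 45 left.
Client W has room for 70 more but only 45 remain, so it gets 60.
Total = 8×15 + 4×15 + 3×15 + 23×55 + 14×60 + 5×10 = 2380.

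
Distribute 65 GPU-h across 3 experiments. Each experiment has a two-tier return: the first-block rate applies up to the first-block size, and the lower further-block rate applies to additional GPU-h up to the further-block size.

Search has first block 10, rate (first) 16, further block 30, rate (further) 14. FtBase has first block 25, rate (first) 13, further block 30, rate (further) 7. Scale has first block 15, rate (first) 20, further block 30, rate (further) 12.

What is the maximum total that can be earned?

Treat each block as its own option and order by rate: Scale/first 20 > Search/first 16 > Search/second 14 > FtBase/first 13 > Scale/second 12 > FtBase/second 7.
Scale first at 20: fill all 15 → 50 left.
Fill Search first block (10 at 16) → 40 left.
Search/second (14): +30 → 10 left.
FtBase first at 13: only 10 left, fill 10.
Total = 20×15 + 16×10 + 14×30 + 13×10 = 1010.

1010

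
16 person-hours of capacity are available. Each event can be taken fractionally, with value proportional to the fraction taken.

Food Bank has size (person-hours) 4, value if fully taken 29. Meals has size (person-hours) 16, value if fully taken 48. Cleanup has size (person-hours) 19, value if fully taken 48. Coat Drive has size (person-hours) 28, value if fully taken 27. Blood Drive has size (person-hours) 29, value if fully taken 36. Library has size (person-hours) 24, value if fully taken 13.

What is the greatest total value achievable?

Best value per unit of size first: Food Bank 29/4≈7.25, Meals 48/16≈3, Cleanup 48/19≈2.53, Blood Drive 36/29≈1.24, Coat Drive 27/28≈0.964, Library 13/24≈0.542.
Take all of Food Bank (4 person-hours, value 29) ; 12 person-hours left.
Fill the last 12 person-hours with part of Meals: 12/16 of it earns 36.
Total value = 65.

65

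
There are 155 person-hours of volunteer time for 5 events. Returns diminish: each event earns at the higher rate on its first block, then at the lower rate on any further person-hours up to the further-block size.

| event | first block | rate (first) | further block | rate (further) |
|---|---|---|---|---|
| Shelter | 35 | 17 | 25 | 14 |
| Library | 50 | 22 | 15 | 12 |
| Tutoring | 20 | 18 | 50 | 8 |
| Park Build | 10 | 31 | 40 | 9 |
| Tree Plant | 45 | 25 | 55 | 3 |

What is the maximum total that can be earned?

Order all 10 blocks by rate: Park Build/first 31 > Tree Plant/first 25 > Library/first 22 > Tutoring/first 18 > Shelter/first 17 > Shelter/second 14 > Library/second 12 > Park Build/second 9 > Tutoring/second 8 > Tree Plant/second 3.
Park Build first at 31: fill all 10 — 145 left.
Tree Plant first at 25: fill all 45 — 100 left.
Library first at 22: fill all 50 — 50 left.
Tutoring/first (18): +20 — 30 left.
Shelter first at 17: only 30 left, fill 30.
Total = 31×10 + 25×45 + 22×50 + 18×20 + 17×30 = 3405.

3405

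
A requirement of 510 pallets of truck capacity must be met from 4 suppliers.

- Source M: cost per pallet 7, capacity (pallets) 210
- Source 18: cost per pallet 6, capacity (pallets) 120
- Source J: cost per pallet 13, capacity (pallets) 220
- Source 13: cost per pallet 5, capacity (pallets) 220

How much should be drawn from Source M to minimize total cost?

Use suppliers in increasing cost order.
Source 13 at 5: take all 220 pallets ; 290 still needed.
Source 18 (6): use full 120 ; 170 pallets to go.
Take 170 from Source M at 7 to finish.
Source J: unused.

170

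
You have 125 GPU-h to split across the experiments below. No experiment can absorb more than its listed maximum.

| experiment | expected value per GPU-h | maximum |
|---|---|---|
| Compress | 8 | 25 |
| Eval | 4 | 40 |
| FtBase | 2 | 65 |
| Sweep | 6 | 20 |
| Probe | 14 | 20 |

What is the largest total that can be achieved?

800

Order the experiments by expected value per GPU-h: Probe 14 > Compress 8 > Sweep 6 > Eval 4 > FtBase 2.
Give Probe 20 to hit its cap of 20 — 105 left.
Compress: +25 to 25 (cap) — 80 left.
Give Sweep 20 to hit its cap of 20 — 60 left.
Give Eval 40 to hit its cap of 40 — 20 left.
FtBase has room for 65 but only 20 remain, so it gets 20.
Total = 8×25 + 4×40 + 2×20 + 6×20 + 14×20 = 800.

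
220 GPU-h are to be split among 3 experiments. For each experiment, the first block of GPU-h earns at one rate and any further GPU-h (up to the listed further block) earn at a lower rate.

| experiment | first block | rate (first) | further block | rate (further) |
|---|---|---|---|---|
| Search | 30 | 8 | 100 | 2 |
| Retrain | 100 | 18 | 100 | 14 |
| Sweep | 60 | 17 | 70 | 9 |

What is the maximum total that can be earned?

3660

Rank every tier by rate: Retrain/first 18 > Sweep/first 17 > Retrain/second 14 > Sweep/second 9 > Search/first 8 > Search/second 2.
Fill Retrain first block (100 at 18) ; 120 left.
Fill Sweep first block (60 at 17) ; 60 left.
Retrain/second: +60 of 100 at 14; pool empty.
Total = 18×100 + 17×60 + 14×60 = 3660.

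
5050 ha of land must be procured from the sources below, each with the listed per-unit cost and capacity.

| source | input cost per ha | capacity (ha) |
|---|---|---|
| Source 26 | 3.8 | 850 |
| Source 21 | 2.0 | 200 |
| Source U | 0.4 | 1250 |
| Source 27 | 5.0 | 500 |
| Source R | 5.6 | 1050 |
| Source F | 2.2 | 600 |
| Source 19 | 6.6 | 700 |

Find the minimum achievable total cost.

Cheapest first:
Source U at 0.4: take all 1250 ha ; 3800 still needed.
Source 21 (2.0): use full 200 ; 3600 ha to go.
Source F at 2.2: take all 600 ha ; 3000 still needed.
Source 26 (3.8): use full 850 ; 2150 ha to go.
Source 27 (5.0): use full 500 ; 1650 ha to go.
Source R at 5.6: take all 1050 ha ; 600 still needed.
Take 600 from Source 19 at 6.6 to finish.
Cost = 1250×0.4 + 200×2.0 + 600×2.2 + 850×3.8 + 500×5.0 + 1050×5.6 + 600×6.6 = 17790.

17790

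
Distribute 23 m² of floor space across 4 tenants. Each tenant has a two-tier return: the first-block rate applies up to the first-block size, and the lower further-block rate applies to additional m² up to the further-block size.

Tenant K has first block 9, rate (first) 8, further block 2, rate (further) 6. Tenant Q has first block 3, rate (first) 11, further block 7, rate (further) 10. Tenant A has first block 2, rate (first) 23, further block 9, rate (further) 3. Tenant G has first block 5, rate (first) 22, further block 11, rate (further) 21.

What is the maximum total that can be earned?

Rank every tier by rate: Tenant A/T1 23 > Tenant G/T1 22 > Tenant G/T2 21 > Tenant Q/T1 11 > Tenant Q/T2 10 > Tenant K/T1 8 > Tenant K/T2 6 > Tenant A/T2 3.
Fill Tenant A T1 block (2 at 23) — 21 left.
Tenant G/T1 (22): +5 — 16 left.
Tenant G/T2 (21): +11 — 5 left.
Fill Tenant Q T1 block (3 at 11) — 2 left.
Tenant Q T2 at 10: only 2 left, fill 2.
Total = 23×2 + 22×5 + 21×11 + 11×3 + 10×2 = 440.

440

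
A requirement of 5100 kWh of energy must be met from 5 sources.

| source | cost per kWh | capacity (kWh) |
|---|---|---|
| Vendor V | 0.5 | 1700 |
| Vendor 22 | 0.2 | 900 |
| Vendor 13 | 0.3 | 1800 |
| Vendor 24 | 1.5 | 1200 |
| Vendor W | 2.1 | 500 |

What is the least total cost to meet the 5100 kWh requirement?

2620

Use sources in increasing cost order.
Vendor 22 at 0.2: take all 900 kWh — 4200 still needed.
Take 1800 from Vendor 13 at 0.3 — need 2400 more.
Take 1700 from Vendor V at 0.5 — need 700 more.
Vendor 24 at 1.5: take 700 of its 1200 — requirement met.
Vendor W: unused.
Cost = 900×0.2 + 1800×0.3 + 1700×0.5 + 700×1.5 = 2620.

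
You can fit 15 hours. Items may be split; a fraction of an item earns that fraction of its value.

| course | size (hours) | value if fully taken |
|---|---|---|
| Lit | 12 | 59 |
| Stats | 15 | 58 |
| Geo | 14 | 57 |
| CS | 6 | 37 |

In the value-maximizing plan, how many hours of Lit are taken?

Rank by value-to-size ratio: CS 37/6≈6.17, Lit 59/12≈4.92, Geo 57/14≈4.07, Stats 58/15≈3.87.
All 6 hours of CS fit (value 37) — 9 remain.
Only 9 hours remain; take 9/12 of Lit for value 59×9/12 = 44.25.

9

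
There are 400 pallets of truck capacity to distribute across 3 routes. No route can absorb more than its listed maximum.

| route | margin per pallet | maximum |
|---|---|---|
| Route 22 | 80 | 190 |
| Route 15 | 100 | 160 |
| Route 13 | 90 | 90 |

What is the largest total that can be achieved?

36100

Highest margin per pallet first: Route 15 100 > Route 13 90 > Route 22 80.
Route 15 takes 160 to reach its cap of 160 ; 240 left.
Give Route 13 90 to hit its cap of 90 ; 150 left.
Only 150 left; Route 22 takes them to reach 150.
Total = 80×150 + 100×160 + 90×90 = 36100.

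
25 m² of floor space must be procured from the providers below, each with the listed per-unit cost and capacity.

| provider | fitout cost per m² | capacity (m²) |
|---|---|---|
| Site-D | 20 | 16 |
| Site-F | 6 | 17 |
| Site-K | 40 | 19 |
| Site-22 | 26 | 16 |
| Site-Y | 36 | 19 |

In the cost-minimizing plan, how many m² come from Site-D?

Use providers in increasing cost order.
Site-F (6): use full 17 → 8 m² to go.
Site-D at 20: take 8 of its 16 → requirement met.
Site-22, Site-Y, Site-K: unused.

8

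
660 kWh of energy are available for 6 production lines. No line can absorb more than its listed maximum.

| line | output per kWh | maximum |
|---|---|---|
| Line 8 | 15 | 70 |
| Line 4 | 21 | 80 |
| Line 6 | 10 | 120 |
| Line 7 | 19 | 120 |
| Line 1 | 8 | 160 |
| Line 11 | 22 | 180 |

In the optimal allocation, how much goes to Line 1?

90

Rank by output per kWh: Line 11 22 > Line 4 21 > Line 7 19 > Line 8 15 > Line 6 10 > Line 1 8.
Give Line 11 180 to hit its cap of 180 — 480 left.
Line 4: +80 to 80 (cap) — 400 left.
Line 7 takes 120 to reach its cap of 120 — 280 left.
Line 8 takes 70 to reach its cap of 70 — 210 left.
Line 6 takes 120 to reach its cap of 120 — 90 left.
Only 90 left; Line 1 takes them to reach 90.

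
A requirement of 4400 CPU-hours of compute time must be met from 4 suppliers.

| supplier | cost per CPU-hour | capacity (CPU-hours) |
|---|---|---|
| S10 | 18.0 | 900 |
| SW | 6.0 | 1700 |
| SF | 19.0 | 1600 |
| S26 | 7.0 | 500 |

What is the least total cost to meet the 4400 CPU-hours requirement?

Cheapest first:
SW at 6.0: take all 1700 CPU-hours ; 2700 still needed.
S26 (7.0): use full 500 ; 2200 CPU-hours to go.
S10 at 18.0: take all 900 CPU-hours ; 1300 still needed.
SF (19.0): take the remaining 1300 ; done.
Cost = 1700×6.0 + 500×7.0 + 900×18.0 + 1300×19.0 = 54600.

54600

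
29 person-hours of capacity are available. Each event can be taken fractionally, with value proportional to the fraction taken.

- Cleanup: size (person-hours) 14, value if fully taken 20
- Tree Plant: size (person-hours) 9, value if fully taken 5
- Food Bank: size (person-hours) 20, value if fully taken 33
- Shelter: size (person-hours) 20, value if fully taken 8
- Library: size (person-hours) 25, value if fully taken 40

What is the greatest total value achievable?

47.4

Best value per unit of size first: Food Bank 33/20≈1.65, Library 40/25≈1.6, Cleanup 20/14≈1.43, Tree Plant 5/9≈0.556, Shelter 8/20≈0.4.
Take all of Food Bank (20 person-hours, value 33) — 9 person-hours left.
Only 9 person-hours remain; take 9/25 of Library for value 40×9/25 = 14.4.
Total value = 47.4.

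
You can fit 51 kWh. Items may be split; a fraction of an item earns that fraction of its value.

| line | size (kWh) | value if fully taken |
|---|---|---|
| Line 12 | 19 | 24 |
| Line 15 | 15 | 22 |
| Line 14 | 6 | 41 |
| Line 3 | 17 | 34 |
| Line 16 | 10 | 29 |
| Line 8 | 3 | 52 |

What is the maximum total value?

Rank by value-to-size ratio: Line 8 52/3≈17.3, Line 14 41/6≈6.83, Line 16 29/10≈2.9, Line 3 34/17≈2, Line 15 22/15≈1.47, Line 12 24/19≈1.26.
Take all of Line 8 (3 kWh, value 52) — 48 kWh left.
All 6 kWh of Line 14 fit (value 41) — 42 remain.
Take all of Line 16 (10 kWh, value 29) — 32 kWh left.
Take all of Line 3 (17 kWh, value 34) — 15 kWh left.
Take all of Line 15 (15 kWh, value 22) — 0 kWh left.
Total value = 178.

178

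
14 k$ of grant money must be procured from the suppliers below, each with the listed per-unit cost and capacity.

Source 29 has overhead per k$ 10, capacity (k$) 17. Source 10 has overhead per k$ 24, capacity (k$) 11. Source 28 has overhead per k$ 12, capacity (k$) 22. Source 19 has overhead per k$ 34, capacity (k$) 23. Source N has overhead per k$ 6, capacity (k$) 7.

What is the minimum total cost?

112

Cheapest first:
Take 7 from Source N at 6 — need 7 more.
Take 7 from Source 29 at 10 to finish.
Source 28, Source 10, Source 19: unused.
Cost = 7×6 + 7×10 = 112.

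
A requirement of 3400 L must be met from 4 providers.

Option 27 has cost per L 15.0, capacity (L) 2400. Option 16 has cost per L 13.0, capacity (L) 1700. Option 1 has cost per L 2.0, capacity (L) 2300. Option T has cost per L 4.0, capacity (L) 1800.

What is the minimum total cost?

Fill from the cheapest provider first.
Take 2300 from Option 1 at 2.0 ; need 1100 more.
Take 1100 from Option T at 4.0 to finish.
Option 16, Option 27: unused.
Cost = 2300×2.0 + 1100×4.0 = 9000.

9000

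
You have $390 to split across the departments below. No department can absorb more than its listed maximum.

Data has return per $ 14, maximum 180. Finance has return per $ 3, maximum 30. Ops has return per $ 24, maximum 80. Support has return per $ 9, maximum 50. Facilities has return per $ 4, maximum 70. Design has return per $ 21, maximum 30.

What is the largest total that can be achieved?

5720

Rank by return per $: Ops 24 > Design 21 > Data 14 > Support 9 > Facilities 4 > Finance 3.
Ops takes 80 to reach its cap of 80 — 310 left.
Give Design 30 to hit its cap of 30 — 280 left.
Give Data 180 to hit its cap of 180 — 100 left.
Support takes 50 to reach its cap of 50 — 50 left.
Only 50 left; Facilities takes them to reach 50.
Total = 14×180 + 24×80 + 9×50 + 4×50 + 21×30 = 5720.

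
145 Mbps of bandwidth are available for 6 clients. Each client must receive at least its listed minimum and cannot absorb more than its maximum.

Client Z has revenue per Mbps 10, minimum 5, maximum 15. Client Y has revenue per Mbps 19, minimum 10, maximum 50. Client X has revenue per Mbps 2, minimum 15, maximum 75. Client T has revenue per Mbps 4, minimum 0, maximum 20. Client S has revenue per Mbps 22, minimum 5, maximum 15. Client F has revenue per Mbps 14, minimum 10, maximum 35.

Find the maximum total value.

Meeting every minimum uses 5+10+15+0+5+10 = 45 Mbps, leaving 100.
Rank by revenue per Mbps: Client S 22 > Client Y 19 > Client F 14 > Client Z 10 > Client T 4 > Client X 2.
Client S takes 10 more to reach its cap of 15 → 90 left.
Client Y takes 40 more to reach its cap of 50 → 50 left.
Give Client F 25 more to hit its cap of 35 → 25 left.
Give Client Z 10 more to hit its cap of 15 → 15 left.
Client T: +15 (room for 20) → 15. Pool exhausted.
Total = 10×15 + 19×50 + 2×15 + 4×15 + 22×15 + 14×35 = 2010.

2010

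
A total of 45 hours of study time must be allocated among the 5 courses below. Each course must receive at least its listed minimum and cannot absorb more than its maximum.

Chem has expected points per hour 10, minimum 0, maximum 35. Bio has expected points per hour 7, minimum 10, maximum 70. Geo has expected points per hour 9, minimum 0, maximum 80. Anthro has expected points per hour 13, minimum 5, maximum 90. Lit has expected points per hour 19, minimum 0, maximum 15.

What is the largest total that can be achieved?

615

Meeting every minimum uses 0+10+0+5+0 = 15 hours, leaving 30.
Order the courses by expected points per hour: Lit 19 > Anthro 13 > Chem 10 > Geo 9 > Bio 7.
Lit takes 15 more to reach its cap of 15 ; 15 left.
Only 15 left; Anthro takes them to reach 20.
Total = 7×10 + 13×20 + 19×15 = 615.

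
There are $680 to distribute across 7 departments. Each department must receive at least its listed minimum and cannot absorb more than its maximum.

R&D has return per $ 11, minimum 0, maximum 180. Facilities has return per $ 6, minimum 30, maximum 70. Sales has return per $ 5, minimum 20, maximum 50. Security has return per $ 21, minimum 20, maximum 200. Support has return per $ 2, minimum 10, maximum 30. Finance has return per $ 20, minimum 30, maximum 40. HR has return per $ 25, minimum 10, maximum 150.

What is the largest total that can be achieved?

Meeting every minimum uses 0+30+20+20+10+30+10 = 120 $, leaving 560.
Rank by return per $: HR 25 > Security 21 > Finance 20 > R&D 11 > Facilities 6 > Sales 5 > Support 2.
Give HR 140 more to hit its cap of 150 — 420 left.
Give Security 180 more to hit its cap of 200 — 240 left.
Finance takes 10 more to reach its cap of 40 — 230 left.
R&D: +180 to 180 (cap) — 50 left.
Facilities takes 40 more to reach its cap of 70 — 10 left.
Sales: +10 (room for 30) → 30. Pool exhausted.
Total = 11×180 + 6×70 + 5×30 + 21×200 + 2×10 + 20×40 + 25×150 = 11320.

11320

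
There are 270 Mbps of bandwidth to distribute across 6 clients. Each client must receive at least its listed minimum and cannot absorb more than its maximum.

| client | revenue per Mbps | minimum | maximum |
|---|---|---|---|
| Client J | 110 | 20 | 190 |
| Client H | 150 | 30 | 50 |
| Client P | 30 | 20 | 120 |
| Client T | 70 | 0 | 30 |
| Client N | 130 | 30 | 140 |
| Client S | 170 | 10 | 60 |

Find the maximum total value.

Meeting every minimum uses 20+30+20+0+30+10 = 110 Mbps, leaving 160.
Rank by revenue per Mbps: Client S 170 > Client H 150 > Client N 130 > Client J 110 > Client T 70 > Client P 30.
Client S: +50 to 60 (cap) → 110 left.
Client H: +20 to 50 (cap) → 90 left.
Client N has room for 110 more but only 90 remain, so it gets 120.
Total = 110×20 + 150×50 + 30×20 + 130×120 + 170×60 = 36100.

36100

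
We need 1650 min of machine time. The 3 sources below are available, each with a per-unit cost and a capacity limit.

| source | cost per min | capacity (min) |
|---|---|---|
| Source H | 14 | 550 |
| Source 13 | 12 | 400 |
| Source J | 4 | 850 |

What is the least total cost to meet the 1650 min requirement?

Cheapest first:
Source J at 4: take all 850 min ; 800 still needed.
Take 400 from Source 13 at 12 ; need 400 more.
Take 400 from Source H at 14 to finish.
Cost = 850×4 + 400×12 + 400×14 = 13800.

13800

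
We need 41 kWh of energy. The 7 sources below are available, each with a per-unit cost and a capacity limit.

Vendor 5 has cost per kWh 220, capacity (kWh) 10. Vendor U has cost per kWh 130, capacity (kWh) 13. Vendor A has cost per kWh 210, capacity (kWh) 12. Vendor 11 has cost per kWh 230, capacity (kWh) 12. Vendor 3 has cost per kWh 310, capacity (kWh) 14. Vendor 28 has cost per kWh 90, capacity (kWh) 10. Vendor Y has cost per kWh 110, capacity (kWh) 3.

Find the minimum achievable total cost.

Fill from the cheapest source first.
Take 10 from Vendor 28 at 90 ; need 31 more.
Take 3 from Vendor Y at 110 ; need 28 more.
Vendor U (130): use full 13 ; 15 kWh to go.
Vendor A at 210: take all 12 kWh ; 3 still needed.
Take 3 from Vendor 5 at 220 to finish.
Vendor 11, Vendor 3: unused.
Cost = 10×90 + 3×110 + 13×130 + 12×210 + 3×220 = 6100.

6100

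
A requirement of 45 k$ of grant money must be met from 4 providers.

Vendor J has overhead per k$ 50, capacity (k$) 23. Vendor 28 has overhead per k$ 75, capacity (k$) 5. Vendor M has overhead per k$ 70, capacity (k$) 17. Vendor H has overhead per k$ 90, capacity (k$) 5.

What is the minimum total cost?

2715

Use providers in increasing cost order.
Take 23 from Vendor J at 50 → need 22 more.
Vendor M (70): use full 17 → 5 k$ to go.
Vendor 28 at 75: take all 5 k$ → 0 still needed.
Vendor H: unused.
Cost = 23×50 + 17×70 + 5×75 = 2715.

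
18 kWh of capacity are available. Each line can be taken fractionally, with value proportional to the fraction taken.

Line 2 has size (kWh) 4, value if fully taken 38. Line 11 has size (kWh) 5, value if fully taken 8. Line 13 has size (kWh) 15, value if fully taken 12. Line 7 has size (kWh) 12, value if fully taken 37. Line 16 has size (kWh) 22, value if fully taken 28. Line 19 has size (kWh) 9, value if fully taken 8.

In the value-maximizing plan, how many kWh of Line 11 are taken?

2

Best value per unit of size first: Line 2 38/4≈9.5, Line 7 37/12≈3.08, Line 11 8/5≈1.6, Line 16 28/22≈1.27, Line 19 8/9≈0.889, Line 13 12/15≈0.8.
All 4 kWh of Line 2 fit (value 38) — 14 remain.
All 12 kWh of Line 7 fit (value 37) — 2 remain.
2 kWh left: a 2/5 share of Line 11 gives 8×2/5 = 3.2.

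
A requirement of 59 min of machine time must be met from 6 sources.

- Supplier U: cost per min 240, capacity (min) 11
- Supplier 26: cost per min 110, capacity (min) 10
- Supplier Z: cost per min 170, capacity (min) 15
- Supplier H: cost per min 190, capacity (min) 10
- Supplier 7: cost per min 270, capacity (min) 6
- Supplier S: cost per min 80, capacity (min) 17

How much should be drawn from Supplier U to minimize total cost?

7

Fill from the cheapest source first.
Take 17 from Supplier S at 80 ; need 42 more.
Supplier 26 at 110: take all 10 min ; 32 still needed.
Supplier Z at 170: take all 15 min ; 17 still needed.
Supplier H (190): use full 10 ; 7 min to go.
Supplier U at 240: take 7 of its 11 ; requirement met.
Supplier 7: unused.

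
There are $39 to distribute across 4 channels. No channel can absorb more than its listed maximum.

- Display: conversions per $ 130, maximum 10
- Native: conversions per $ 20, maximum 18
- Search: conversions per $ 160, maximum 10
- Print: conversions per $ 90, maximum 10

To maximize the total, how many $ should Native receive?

9

Order the channels by conversions per $: Search 160 > Display 130 > Print 90 > Native 20.
Give Search 10 to hit its cap of 10 ; 29 left.
Display: +10 to 10 (cap) ; 19 left.
Print takes 10 to reach its cap of 10 ; 9 left.
Native has room for 18 but only 9 remain, so it gets 9.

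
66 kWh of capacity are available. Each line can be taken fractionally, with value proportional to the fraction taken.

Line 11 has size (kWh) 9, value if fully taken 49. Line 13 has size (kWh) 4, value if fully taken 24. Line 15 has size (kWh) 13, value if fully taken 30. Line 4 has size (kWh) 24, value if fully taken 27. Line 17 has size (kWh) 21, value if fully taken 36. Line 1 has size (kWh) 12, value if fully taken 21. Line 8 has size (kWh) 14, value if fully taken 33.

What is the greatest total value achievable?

181

Best value per unit of size first: Line 13 24/4≈6, Line 11 49/9≈5.44, Line 8 33/14≈2.36, Line 15 30/13≈2.31, Line 1 21/12≈1.75, Line 17 36/21≈1.71, Line 4 27/24≈1.12.
Take all of Line 13 (4 kWh, value 24) ; 62 kWh left.
Line 11: take in full, 9 kWh for value 49 ; 53 left.
Line 8: take in full, 14 kWh for value 33 ; 39 left.
Take all of Line 15 (13 kWh, value 30) ; 26 kWh left.
Take all of Line 1 (12 kWh, value 21) ; 14 kWh left.
Only 14 kWh remain; take 14/21 of Line 17 for value 36×14/21 = 24.
Total value = 181.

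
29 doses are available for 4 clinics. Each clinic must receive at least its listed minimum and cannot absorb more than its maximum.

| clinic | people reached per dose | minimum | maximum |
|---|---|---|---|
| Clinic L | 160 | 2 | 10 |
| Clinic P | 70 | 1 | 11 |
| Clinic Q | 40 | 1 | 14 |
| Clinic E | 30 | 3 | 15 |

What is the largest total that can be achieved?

Meeting every minimum uses 2+1+1+3 = 7 doses, leaving 22.
Rank by people reached per dose: Clinic L 160 > Clinic P 70 > Clinic Q 40 > Clinic E 30.
Clinic L takes 8 more to reach its cap of 10 ; 14 left.
Give Clinic P 10 more to hit its cap of 11 ; 4 left.
Only 4 left; Clinic Q takes them to reach 5.
Total = 160×10 + 70×11 + 40×5 + 30×3 = 2660.

2660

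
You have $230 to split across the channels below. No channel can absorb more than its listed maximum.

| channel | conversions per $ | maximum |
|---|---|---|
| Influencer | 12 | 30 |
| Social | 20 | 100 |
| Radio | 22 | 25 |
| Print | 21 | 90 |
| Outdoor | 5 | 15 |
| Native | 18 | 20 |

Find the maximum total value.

4710

Highest conversions per $ first: Radio 22 > Print 21 > Social 20 > Native 18 > Influencer 12 > Outdoor 5.
Radio: +25 to 25 (cap) ; 205 left.
Give Print 90 to hit its cap of 90 ; 115 left.
Social takes 100 to reach its cap of 100 ; 15 left.
Native has room for 20 but only 15 remain, so it gets 15.
Total = 20×100 + 22×25 + 21×90 + 18×15 = 4710.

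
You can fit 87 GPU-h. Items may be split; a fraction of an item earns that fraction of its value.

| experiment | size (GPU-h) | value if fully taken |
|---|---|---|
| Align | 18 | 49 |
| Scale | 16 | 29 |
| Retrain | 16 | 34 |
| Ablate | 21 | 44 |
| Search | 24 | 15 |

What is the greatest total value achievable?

Best value per unit of size first: Align 49/18≈2.72, Retrain 34/16≈2.12, Ablate 44/21≈2.1, Scale 29/16≈1.81, Search 15/24≈0.625.
Align: take in full, 18 GPU-h for value 49 ; 69 left.
Retrain: take in full, 16 GPU-h for value 34 ; 53 left.
All 21 GPU-h of Ablate fit (value 44) ; 32 remain.
Take all of Scale (16 GPU-h, value 29) ; 16 GPU-h left.
Only 16 GPU-h remain; take 16/24 of Search for value 15×16/24 = 10.
Total value = 166.

166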